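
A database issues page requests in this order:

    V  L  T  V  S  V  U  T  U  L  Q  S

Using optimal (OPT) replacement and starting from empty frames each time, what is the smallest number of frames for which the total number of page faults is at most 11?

2

f=1: 12 faults
f=2: 9 faults
f=3: 7 faults
f=4: 6 faults
f=5: 6 faults
f=6: 6 faults
Smallest f with faults ≤ 11 is 2.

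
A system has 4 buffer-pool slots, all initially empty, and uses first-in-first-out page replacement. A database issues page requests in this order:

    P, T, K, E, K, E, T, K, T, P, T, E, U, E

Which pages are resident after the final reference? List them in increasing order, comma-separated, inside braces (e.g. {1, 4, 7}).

{E, K, T, U}

P: miss, frames {P}
T: miss, frames {P,T}
K: miss, frames {P,T,K}
E: miss, frames {P,T,K,E}
K: hit
E: hit
T: hit
K: hit
T: hit
P: hit
T: hit
E: hit
U: miss, evict P, frames {T,K,E,U}
E: hit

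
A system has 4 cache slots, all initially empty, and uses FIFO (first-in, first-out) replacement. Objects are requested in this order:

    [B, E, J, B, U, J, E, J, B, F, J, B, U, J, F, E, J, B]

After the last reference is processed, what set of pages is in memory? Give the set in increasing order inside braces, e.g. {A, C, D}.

B → fault, frames (B)
E → fault, frames (B E)
J → fault, frames (B E J)
B → hit
U → fault, frames (B E J U)
J → hit
E → hit
J → hit
B → hit
F → fault, evict B, frames (E J U F)
J → hit
B → fault, evict E, frames (J U F B)
U → hit
J → hit
F → hit
E → fault, evict J, frames (U F B E)
J → fault, evict U, frames (F B E J)
B → hit

{B, E, F, J}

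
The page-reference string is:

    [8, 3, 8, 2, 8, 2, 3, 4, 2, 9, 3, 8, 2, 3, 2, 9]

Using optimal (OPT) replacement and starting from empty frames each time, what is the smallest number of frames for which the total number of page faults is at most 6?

f=1: 16 faults
f=2: 10 faults
f=3: 7 faults
f=4: 5 faults
f=5: 5 faults
Smallest f with faults ≤ 6 is 4.

4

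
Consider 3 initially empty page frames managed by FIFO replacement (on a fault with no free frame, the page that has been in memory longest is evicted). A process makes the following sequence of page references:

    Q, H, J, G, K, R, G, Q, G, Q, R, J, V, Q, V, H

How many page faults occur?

Q: miss, frames [Q]
H: miss, frames [Q, H]
J: miss, frames [Q, H, J]
G: miss, evict Q, frames [H, J, G]
K: miss, evict H, frames [J, G, K]
R: miss, evict J, frames [G, K, R]
G: hit
Q: miss, evict G, frames [K, R, Q]
G: miss, evict K, frames [R, Q, G]
Q: hit
R: hit
J: miss, evict R, frames [Q, G, J]
V: miss, evict Q, frames [G, J, V]
Q: miss, evict G, frames [J, V, Q]
V: hit
H: miss, evict J, frames [V, Q, H]
Page faults: 12.

12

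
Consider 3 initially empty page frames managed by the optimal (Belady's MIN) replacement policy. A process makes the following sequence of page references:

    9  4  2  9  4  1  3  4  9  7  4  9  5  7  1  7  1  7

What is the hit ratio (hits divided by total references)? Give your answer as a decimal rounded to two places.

0.56

9 → fault, frames (9)
4 → fault, frames (9 4)
2 → fault, frames (9 4 2)
9 → hit
4 → hit
1 → fault, evict 2, frames (9 4 1)
3 → fault, evict 1, frames (9 4 3)
4 → hit
9 → hit
7 → fault, evict 3, frames (9 4 7)
4 → hit
9 → hit
5 → fault, evict 4, frames (9 7 5)
7 → hit
1 → fault, evict 5, frames (9 7 1)
7 → hit
1 → hit
7 → hit
Hits: 10 of 18 references → 10/18 = 0.5556.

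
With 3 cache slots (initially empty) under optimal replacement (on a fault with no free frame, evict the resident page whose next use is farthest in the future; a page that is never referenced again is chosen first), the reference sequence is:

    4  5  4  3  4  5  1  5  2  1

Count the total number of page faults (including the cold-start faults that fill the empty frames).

4: fault, frames (4)
5: fault, frames (4 5)
4: hit
3: fault, frames (4 5 3)
4: hit
5: hit
1: fault, evict 3, frames (4 5 1)
5: hit
2: fault, evict 5, frames (4 1 2)
1: hit
Page faults: 5.

5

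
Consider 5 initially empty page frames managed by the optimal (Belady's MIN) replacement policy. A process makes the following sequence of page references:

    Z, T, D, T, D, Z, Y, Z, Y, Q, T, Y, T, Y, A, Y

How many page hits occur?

Z → miss, frames (Z)
T → miss, frames (Z T)
D → miss, frames (Z T D)
T → hit
D → hit
Z → hit
Y → miss, frames (Z T D Y)
Z → hit
Y → hit
Q → miss, frames (Z T D Y Q)
T → hit
Y → hit
T → hit
Y → hit
A → miss, evict Q, frames (Z T D Y A)
Y → hit
Hits: 10.

10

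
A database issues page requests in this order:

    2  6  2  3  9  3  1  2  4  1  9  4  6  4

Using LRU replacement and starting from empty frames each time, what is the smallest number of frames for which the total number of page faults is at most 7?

5

f=1: 14 faults
f=2: 11 faults
f=3: 9 faults
f=4: 8 faults
f=5: 7 faults
f=6: 6 faults
Smallest f with faults ≤ 7 is 5.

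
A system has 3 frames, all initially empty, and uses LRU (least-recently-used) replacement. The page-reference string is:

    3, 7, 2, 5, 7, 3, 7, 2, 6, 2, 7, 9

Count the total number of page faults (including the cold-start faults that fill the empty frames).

8

3 → miss, frames [3]
7 → miss, frames [3, 7]
2 → miss, frames [3, 7, 2]
5 → miss, evict 3, frames [7, 2, 5]
7 → hit
3 → miss, evict 2, frames [5, 7, 3]
7 → hit
2 → miss, evict 5, frames [3, 7, 2]
6 → miss, evict 3, frames [7, 2, 6]
2 → hit
7 → hit
9 → miss, evict 6, frames [2, 7, 9]
Page faults: 8.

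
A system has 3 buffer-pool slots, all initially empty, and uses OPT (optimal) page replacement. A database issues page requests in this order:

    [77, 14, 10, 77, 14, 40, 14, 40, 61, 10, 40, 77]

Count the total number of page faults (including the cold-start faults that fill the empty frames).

6

77: miss, frames (77)
14: miss, frames (77 14)
10: miss, frames (77 14 10)
77: hit
14: hit
40: miss, evict 77, frames (14 10 40)
14: hit
40: hit
61: miss, evict 14, frames (10 40 61)
10: hit
40: hit
77: miss, evict 61, frames (10 40 77)
Page faults: 6.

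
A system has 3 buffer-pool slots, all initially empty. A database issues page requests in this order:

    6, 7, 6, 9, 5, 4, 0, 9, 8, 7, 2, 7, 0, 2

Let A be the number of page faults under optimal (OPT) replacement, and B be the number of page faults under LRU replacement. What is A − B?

-3

Under OPT: F F . F F F F . F . F . . . → 8 faults.
Under LRU: F F . F F F F F F F F . F . → 11 faults.
A − B = 8 − 11 = -3.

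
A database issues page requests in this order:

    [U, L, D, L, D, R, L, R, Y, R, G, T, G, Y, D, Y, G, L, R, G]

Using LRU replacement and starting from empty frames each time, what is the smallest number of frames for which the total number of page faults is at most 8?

6

f=1: 20 faults
f=2: 14 faults
f=3: 11 faults
f=4: 10 faults
f=5: 10 faults
f=6: 7 faults
f=7: 7 faults
Smallest f with faults ≤ 8 is 6.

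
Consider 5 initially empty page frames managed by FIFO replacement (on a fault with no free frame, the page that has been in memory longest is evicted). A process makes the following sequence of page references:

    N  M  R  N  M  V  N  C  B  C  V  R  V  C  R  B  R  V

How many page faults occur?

6

N: fault, frames [N]
M: fault, frames [N, M]
R: fault, frames [N, M, R]
N: hit
M: hit
V: fault, frames [N, M, R, V]
N: hit
C: fault, frames [N, M, R, V, C]
B: fault, evict N, frames [M, R, V, C, B]
C: hit
V: hit
R: hit
V: hit
C: hit
R: hit
B: hit
R: hit
V: hit
Page faults: 6.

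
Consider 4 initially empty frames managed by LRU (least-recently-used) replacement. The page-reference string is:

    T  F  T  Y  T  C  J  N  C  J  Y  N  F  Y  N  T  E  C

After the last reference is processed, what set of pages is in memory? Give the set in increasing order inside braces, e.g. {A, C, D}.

T -> fault, frames [T]
F -> fault, frames [T, F]
T -> hit
Y -> fault, frames [F, T, Y]
T -> hit
C -> fault, frames [F, Y, T, C]
J -> fault, evict F, frames [Y, T, C, J]
N -> fault, evict Y, frames [T, C, J, N]
C -> hit
J -> hit
Y -> fault, evict T, frames [N, C, J, Y]
N -> hit
F -> fault, evict C, frames [J, Y, N, F]
Y -> hit
N -> hit
T -> fault, evict J, frames [F, Y, N, T]
E -> fault, evict F, frames [Y, N, T, E]
C -> fault, evict Y, frames [N, T, E, C]

{C, E, N, T}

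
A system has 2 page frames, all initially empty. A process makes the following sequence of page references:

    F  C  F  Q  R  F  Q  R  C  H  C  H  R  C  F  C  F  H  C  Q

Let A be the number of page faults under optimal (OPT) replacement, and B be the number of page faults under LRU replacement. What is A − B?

-4

Under OPT: F F . F F . F . F F . . F . F . . F . F → 11 faults.
Under LRU: F F . F F F F F F F . . F F F . . F F F → 15 faults.
A − B = 11 − 15 = -4.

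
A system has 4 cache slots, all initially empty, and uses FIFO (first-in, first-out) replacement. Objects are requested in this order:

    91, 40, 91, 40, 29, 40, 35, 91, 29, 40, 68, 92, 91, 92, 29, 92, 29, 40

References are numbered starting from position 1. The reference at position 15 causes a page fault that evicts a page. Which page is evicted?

35

pos 1: 91 -> miss, frames {91}
pos 2: 40 -> miss, frames {91,40}
pos 3: 91 -> hit
pos 4: 40 -> hit
pos 5: 29 -> miss, frames {91,40,29}
pos 6: 40 -> hit
pos 7: 35 -> miss, frames {91,40,29,35}
pos 8: 91 -> hit
pos 9: 29 -> hit
pos 10: 40 -> hit
pos 11: 68 -> miss, evict 91, frames {40,29,35,68}
pos 12: 92 -> miss, evict 40, frames {29,35,68,92}
pos 13: 91 -> miss, evict 29, frames {35,68,92,91}
pos 14: 92 -> hit
pos 15: 29 -> miss, evict 35, frames {68,92,91,29}
At position 15, page 35 is evicted.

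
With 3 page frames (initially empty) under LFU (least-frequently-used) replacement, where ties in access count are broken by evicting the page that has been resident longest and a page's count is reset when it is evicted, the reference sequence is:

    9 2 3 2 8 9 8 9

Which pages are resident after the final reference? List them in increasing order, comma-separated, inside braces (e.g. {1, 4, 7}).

{2, 8, 9}

9: fault, frames (9)
2: fault, frames (9 2)
3: fault, frames (9 2 3)
2: hit
8: fault, evict 9, frames (2 3 8)
9: fault, evict 3, frames (2 8 9)
8: hit
9: hit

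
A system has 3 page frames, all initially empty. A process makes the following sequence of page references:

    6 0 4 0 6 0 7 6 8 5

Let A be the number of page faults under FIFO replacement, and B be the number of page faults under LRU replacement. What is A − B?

Under FIFO: F F F . . . F F F F → 7 faults.
Under LRU: F F F . . . F . F F → 6 faults.
A − B = 7 − 6 = 1.

1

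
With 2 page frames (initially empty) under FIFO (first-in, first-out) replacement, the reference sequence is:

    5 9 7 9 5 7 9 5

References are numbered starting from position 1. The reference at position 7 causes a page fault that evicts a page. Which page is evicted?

7

pos 1: 5 → miss, frames {5}
pos 2: 9 → miss, frames {5,9}
pos 3: 7 → miss, evict 5, frames {9,7}
pos 4: 9 → hit
pos 5: 5 → miss, evict 9, frames {7,5}
pos 6: 7 → hit
pos 7: 9 → miss, evict 7, frames {5,9}
At position 7, page 7 is evicted.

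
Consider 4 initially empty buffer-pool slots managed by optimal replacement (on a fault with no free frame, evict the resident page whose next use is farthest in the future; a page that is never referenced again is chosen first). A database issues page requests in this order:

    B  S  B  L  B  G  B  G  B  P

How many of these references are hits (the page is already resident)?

B → miss, frames [B]
S → miss, frames [B, S]
B → hit
L → miss, frames [B, S, L]
B → hit
G → miss, frames [B, S, L, G]
B → hit
G → hit
B → hit
P → miss, evict G, frames [B, S, L, P]
Hits: 5.

5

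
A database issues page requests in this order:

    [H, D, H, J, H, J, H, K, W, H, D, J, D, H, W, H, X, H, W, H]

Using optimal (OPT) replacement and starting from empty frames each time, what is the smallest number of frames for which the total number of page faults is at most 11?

f=1: 20 faults
f=2: 11 faults
f=3: 8 faults
f=4: 6 faults
f=5: 6 faults
f=6: 6 faults
Smallest f with faults ≤ 11 is 2.

2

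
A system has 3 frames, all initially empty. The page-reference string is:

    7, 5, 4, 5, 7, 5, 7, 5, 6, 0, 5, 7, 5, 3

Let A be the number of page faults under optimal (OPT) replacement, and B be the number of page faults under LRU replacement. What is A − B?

Under OPT: F F F . . . . . F F . . . F → 6 faults.
Under LRU: F F F . . . . . F F . F . F → 7 faults.
A − B = 6 − 7 = -1.

-1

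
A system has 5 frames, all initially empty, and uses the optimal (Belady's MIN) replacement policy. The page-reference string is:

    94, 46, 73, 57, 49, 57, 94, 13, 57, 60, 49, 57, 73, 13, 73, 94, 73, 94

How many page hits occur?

94 -> fault, frames (94)
46 -> fault, frames (94 46)
73 -> fault, frames (94 46 73)
57 -> fault, frames (94 46 73 57)
49 -> fault, frames (94 46 73 57 49)
57 -> hit
94 -> hit
13 -> fault, evict 46, frames (94 73 57 49 13)
57 -> hit
60 -> fault, evict 94, frames (73 57 49 13 60)
49 -> hit
57 -> hit
73 -> hit
13 -> hit
73 -> hit
94 -> fault, evict 60, frames (73 57 49 13 94)
73 -> hit
94 -> hit
Hits: 10.

10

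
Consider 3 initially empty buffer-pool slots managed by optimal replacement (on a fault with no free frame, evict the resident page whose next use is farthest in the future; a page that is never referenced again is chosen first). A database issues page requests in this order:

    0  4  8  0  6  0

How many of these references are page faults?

4

0 -> miss, frames (0)
4 -> miss, frames (0 4)
8 -> miss, frames (0 4 8)
0 -> hit
6 -> miss, evict 8, frames (0 4 6)
0 -> hit
Page faults: 4.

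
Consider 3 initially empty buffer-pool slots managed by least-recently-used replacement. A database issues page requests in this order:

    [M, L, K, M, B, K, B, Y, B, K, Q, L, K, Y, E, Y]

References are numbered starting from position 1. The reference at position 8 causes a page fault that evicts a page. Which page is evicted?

M

pos 1: M -> miss, frames (M)
pos 2: L -> miss, frames (M L)
pos 3: K -> miss, frames (M L K)
pos 4: M -> hit
pos 5: B -> miss, evict L, frames (K M B)
pos 6: K -> hit
pos 7: B -> hit
pos 8: Y -> miss, evict M, frames (K B Y)
At position 8, page M is evicted.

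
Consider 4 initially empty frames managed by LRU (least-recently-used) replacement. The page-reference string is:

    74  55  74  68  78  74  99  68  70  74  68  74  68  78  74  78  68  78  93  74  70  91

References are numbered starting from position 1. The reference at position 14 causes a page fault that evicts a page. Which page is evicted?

99

pos 1: 74 → fault, frames {74}
pos 2: 55 → fault, frames {74,55}
pos 3: 74 → hit
pos 4: 68 → fault, frames {55,74,68}
pos 5: 78 → fault, frames {55,74,68,78}
pos 6: 74 → hit
pos 7: 99 → fault, evict 55, frames {68,78,74,99}
pos 8: 68 → hit
pos 9: 70 → fault, evict 78, frames {74,99,68,70}
pos 10: 74 → hit
pos 11: 68 → hit
pos 12: 74 → hit
pos 13: 68 → hit
pos 14: 78 → fault, evict 99, frames {70,74,68,78}
At position 14, page 99 is evicted.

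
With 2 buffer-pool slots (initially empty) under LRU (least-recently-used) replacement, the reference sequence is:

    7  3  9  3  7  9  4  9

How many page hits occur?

7 -> miss, frames {7}
3 -> miss, frames {7,3}
9 -> miss, evict 7, frames {3,9}
3 -> hit
7 -> miss, evict 9, frames {3,7}
9 -> miss, evict 3, frames {7,9}
4 -> miss, evict 7, frames {9,4}
9 -> hit
Hits: 2.

2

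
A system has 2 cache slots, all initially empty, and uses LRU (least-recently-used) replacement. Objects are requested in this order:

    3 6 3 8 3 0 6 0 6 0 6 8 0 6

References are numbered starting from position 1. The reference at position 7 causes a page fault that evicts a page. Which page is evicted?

3

pos 1: 3 → miss, frames {3}
pos 2: 6 → miss, frames {3,6}
pos 3: 3 → hit
pos 4: 8 → miss, evict 6, frames {3,8}
pos 5: 3 → hit
pos 6: 0 → miss, evict 8, frames {3,0}
pos 7: 6 → miss, evict 3, frames {0,6}
At position 7, page 3 is evicted.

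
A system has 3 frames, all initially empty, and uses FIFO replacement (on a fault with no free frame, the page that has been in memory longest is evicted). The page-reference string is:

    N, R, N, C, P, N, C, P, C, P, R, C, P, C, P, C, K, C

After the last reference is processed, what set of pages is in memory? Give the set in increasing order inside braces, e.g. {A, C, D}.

N → fault, frames {N}
R → fault, frames {N,R}
N → hit
C → fault, frames {N,R,C}
P → fault, evict N, frames {R,C,P}
N → fault, evict R, frames {C,P,N}
C → hit
P → hit
C → hit
P → hit
R → fault, evict C, frames {P,N,R}
C → fault, evict P, frames {N,R,C}
P → fault, evict N, frames {R,C,P}
C → hit
P → hit
C → hit
K → fault, evict R, frames {C,P,K}
C → hit

{C, K, P}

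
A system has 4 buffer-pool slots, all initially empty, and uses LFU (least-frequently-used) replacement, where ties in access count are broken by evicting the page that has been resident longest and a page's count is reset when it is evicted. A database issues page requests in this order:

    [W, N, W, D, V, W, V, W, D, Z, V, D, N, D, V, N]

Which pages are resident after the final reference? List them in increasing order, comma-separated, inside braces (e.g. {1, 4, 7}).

W: miss, frames [W]
N: miss, frames [W, N]
W: hit
D: miss, frames [W, N, D]
V: miss, frames [W, N, D, V]
W: hit
V: hit
W: hit
D: hit
Z: miss, evict N, frames [W, D, V, Z]
V: hit
D: hit
N: miss, evict Z, frames [W, D, V, N]
D: hit
V: hit
N: hit

{D, N, V, W}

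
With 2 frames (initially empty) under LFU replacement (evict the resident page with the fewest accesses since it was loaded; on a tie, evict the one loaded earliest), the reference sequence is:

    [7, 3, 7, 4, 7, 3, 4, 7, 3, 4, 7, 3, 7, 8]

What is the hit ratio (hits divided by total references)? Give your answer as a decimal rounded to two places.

7 → miss, frames {7}
3 → miss, frames {7,3}
7 → hit
4 → miss, evict 3, frames {7,4}
7 → hit
3 → miss, evict 4, frames {7,3}
4 → miss, evict 3, frames {7,4}
7 → hit
3 → miss, evict 4, frames {7,3}
4 → miss, evict 3, frames {7,4}
7 → hit
3 → miss, evict 4, frames {7,3}
7 → hit
8 → miss, evict 3, frames {7,8}
Hits: 5 of 14 references → 5/14 = 0.3571.

0.36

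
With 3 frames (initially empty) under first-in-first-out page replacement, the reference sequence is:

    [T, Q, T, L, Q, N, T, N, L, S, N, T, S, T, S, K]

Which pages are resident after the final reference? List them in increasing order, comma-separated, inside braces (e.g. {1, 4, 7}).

{K, S, T}

T → fault, frames (T)
Q → fault, frames (T Q)
T → hit
L → fault, frames (T Q L)
Q → hit
N → fault, evict T, frames (Q L N)
T → fault, evict Q, frames (L N T)
N → hit
L → hit
S → fault, evict L, frames (N T S)
N → hit
T → hit
S → hit
T → hit
S → hit
K → fault, evict N, frames (T S K)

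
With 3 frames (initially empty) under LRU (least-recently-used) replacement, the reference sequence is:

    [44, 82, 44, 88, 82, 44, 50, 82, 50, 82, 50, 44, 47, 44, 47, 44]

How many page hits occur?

44 → fault, frames (44)
82 → fault, frames (44 82)
44 → hit
88 → fault, frames (82 44 88)
82 → hit
44 → hit
50 → fault, evict 88, frames (82 44 50)
82 → hit
50 → hit
82 → hit
50 → hit
44 → hit
47 → fault, evict 82, frames (50 44 47)
44 → hit
47 → hit
44 → hit
Hits: 11.

11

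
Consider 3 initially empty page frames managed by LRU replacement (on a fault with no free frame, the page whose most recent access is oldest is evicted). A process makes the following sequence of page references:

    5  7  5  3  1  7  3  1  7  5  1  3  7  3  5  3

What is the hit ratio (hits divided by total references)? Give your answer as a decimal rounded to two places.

5 → miss, frames {5}
7 → miss, frames {5,7}
5 → hit
3 → miss, frames {7,5,3}
1 → miss, evict 7, frames {5,3,1}
7 → miss, evict 5, frames {3,1,7}
3 → hit
1 → hit
7 → hit
5 → miss, evict 3, frames {1,7,5}
1 → hit
3 → miss, evict 7, frames {5,1,3}
7 → miss, evict 5, frames {1,3,7}
3 → hit
5 → miss, evict 1, frames {7,3,5}
3 → hit
Hits: 7 of 16 references → 7/16 = 0.4375.

0.44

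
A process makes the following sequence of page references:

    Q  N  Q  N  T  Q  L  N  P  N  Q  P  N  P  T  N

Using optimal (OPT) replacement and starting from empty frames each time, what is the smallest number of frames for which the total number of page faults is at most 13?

f=1: 16 faults
f=2: 9 faults
f=3: 6 faults
f=4: 5 faults
f=5: 5 faults
Smallest f with faults ≤ 13 is 2.

2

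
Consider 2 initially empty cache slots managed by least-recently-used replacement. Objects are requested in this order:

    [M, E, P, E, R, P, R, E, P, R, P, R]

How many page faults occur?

M -> fault, frames (M)
E -> fault, frames (M E)
P -> fault, evict M, frames (E P)
E -> hit
R -> fault, evict P, frames (E R)
P -> fault, evict E, frames (R P)
R -> hit
E -> fault, evict P, frames (R E)
P -> fault, evict R, frames (E P)
R -> fault, evict E, frames (P R)
P -> hit
R -> hit
Page faults: 8.

8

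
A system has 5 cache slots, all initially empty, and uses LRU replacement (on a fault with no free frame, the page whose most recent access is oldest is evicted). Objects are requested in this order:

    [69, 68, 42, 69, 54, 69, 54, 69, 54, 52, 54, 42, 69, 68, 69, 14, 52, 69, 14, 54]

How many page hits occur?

12

69: fault, frames [69]
68: fault, frames [69, 68]
42: fault, frames [69, 68, 42]
69: hit
54: fault, frames [68, 42, 69, 54]
69: hit
54: hit
69: hit
54: hit
52: fault, frames [68, 42, 69, 54, 52]
54: hit
42: hit
69: hit
68: hit
69: hit
14: fault, evict 52, frames [54, 42, 68, 69, 14]
52: fault, evict 54, frames [42, 68, 69, 14, 52]
69: hit
14: hit
54: fault, evict 42, frames [68, 52, 69, 14, 54]
Hits: 12.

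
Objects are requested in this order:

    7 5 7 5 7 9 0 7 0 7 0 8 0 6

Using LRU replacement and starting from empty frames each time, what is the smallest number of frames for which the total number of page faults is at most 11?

f=1: 14 faults
f=2: 7 faults
f=3: 6 faults
f=4: 6 faults
f=5: 6 faults
f=6: 6 faults
Smallest f with faults ≤ 11 is 2.

2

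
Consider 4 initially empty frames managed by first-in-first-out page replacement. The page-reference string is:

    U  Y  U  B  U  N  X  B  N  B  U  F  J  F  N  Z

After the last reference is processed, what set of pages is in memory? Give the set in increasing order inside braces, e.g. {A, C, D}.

{F, J, N, Z}

U → miss, frames (U)
Y → miss, frames (U Y)
U → hit
B → miss, frames (U Y B)
U → hit
N → miss, frames (U Y B N)
X → miss, evict U, frames (Y B N X)
B → hit
N → hit
B → hit
U → miss, evict Y, frames (B N X U)
F → miss, evict B, frames (N X U F)
J → miss, evict N, frames (X U F J)
F → hit
N → miss, evict X, frames (U F J N)
Z → miss, evict U, frames (F J N Z)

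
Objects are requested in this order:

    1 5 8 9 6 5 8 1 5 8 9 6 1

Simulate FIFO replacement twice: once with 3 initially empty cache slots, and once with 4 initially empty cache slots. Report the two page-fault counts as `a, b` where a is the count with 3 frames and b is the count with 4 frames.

3 frames: F F F F F F F F . . F F . → 10 faults.
4 frames: F F F F F . . F F F F F F → 11 faults.
11 > 10: adding a frame increased faults — Belady's anomaly.

10, 11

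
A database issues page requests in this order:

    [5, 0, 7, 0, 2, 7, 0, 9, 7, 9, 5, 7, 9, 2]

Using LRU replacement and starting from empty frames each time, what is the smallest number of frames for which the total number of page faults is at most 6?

5

f=1: 14 faults
f=2: 12 faults
f=3: 7 faults
f=4: 7 faults
f=5: 5 faults
Smallest f with faults ≤ 6 is 5.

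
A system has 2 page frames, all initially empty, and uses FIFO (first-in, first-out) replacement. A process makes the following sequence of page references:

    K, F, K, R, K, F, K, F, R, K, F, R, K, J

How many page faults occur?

K → fault, frames (K)
F → fault, frames (K F)
K → hit
R → fault, evict K, frames (F R)
K → fault, evict F, frames (R K)
F → fault, evict R, frames (K F)
K → hit
F → hit
R → fault, evict K, frames (F R)
K → fault, evict F, frames (R K)
F → fault, evict R, frames (K F)
R → fault, evict K, frames (F R)
K → fault, evict F, frames (R K)
J → fault, evict R, frames (K J)
Page faults: 11.

11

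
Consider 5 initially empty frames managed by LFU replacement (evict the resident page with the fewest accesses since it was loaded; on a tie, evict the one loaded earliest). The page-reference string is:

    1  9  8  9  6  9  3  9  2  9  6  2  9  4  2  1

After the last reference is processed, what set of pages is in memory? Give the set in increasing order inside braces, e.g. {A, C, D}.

1 → miss, frames [1]
9 → miss, frames [1, 9]
8 → miss, frames [1, 9, 8]
9 → hit
6 → miss, frames [1, 9, 8, 6]
9 → hit
3 → miss, frames [1, 9, 8, 6, 3]
9 → hit
2 → miss, evict 1, frames [9, 8, 6, 3, 2]
9 → hit
6 → hit
2 → hit
9 → hit
4 → miss, evict 8, frames [9, 6, 3, 2, 4]
2 → hit
1 → miss, evict 3, frames [9, 6, 2, 4, 1]

{1, 2, 4, 6, 9}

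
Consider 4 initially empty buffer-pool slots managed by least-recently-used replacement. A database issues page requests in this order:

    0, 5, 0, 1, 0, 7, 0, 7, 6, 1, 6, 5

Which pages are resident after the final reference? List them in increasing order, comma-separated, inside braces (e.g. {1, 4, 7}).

0 → miss, frames {0}
5 → miss, frames {0,5}
0 → hit
1 → miss, frames {5,0,1}
0 → hit
7 → miss, frames {5,1,0,7}
0 → hit
7 → hit
6 → miss, evict 5, frames {1,0,7,6}
1 → hit
6 → hit
5 → miss, evict 0, frames {7,1,6,5}

{1, 5, 6, 7}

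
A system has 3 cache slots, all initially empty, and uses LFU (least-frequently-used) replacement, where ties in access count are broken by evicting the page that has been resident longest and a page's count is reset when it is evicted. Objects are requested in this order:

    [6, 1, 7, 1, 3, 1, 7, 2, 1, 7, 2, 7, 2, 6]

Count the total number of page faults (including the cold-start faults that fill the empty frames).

6 -> fault, frames {6}
1 -> fault, frames {6,1}
7 -> fault, frames {6,1,7}
1 -> hit
3 -> fault, evict 6, frames {1,7,3}
1 -> hit
7 -> hit
2 -> fault, evict 3, frames {1,7,2}
1 -> hit
7 -> hit
2 -> hit
7 -> hit
2 -> hit
6 -> fault, evict 2, frames {1,7,6}
Page faults: 6.

6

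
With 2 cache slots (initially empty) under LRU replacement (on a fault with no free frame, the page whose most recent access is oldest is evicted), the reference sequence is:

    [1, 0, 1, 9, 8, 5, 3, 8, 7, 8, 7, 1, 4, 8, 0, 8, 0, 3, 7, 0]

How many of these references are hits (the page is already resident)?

1 -> fault, frames {1}
0 -> fault, frames {1,0}
1 -> hit
9 -> fault, evict 0, frames {1,9}
8 -> fault, evict 1, frames {9,8}
5 -> fault, evict 9, frames {8,5}
3 -> fault, evict 8, frames {5,3}
8 -> fault, evict 5, frames {3,8}
7 -> fault, evict 3, frames {8,7}
8 -> hit
7 -> hit
1 -> fault, evict 8, frames {7,1}
4 -> fault, evict 7, frames {1,4}
8 -> fault, evict 1, frames {4,8}
0 -> fault, evict 4, frames {8,0}
8 -> hit
0 -> hit
3 -> fault, evict 8, frames {0,3}
7 -> fault, evict 0, frames {3,7}
0 -> fault, evict 3, frames {7,0}
Hits: 5.

5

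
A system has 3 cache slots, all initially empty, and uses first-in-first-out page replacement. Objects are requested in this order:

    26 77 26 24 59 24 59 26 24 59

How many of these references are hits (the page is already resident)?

26: fault, frames {26}
77: fault, frames {26,77}
26: hit
24: fault, frames {26,77,24}
59: fault, evict 26, frames {77,24,59}
24: hit
59: hit
26: fault, evict 77, frames {24,59,26}
24: hit
59: hit
Hits: 5.

5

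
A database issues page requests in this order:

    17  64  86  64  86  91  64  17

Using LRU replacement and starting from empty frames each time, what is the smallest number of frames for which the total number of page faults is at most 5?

3

f=1: 8 faults
f=2: 6 faults
f=3: 5 faults
f=4: 4 faults
Smallest f with faults ≤ 5 is 3.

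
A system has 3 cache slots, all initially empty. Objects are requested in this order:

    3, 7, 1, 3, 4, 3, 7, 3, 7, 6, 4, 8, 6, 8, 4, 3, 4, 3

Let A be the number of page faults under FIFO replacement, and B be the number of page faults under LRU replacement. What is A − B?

1

Under FIFO: F F F . F F F . . F F F . . . F . . → 10 faults.
Under LRU: F F F . F . F . . F F F . . . F . . → 9 faults.
A − B = 10 − 9 = 1.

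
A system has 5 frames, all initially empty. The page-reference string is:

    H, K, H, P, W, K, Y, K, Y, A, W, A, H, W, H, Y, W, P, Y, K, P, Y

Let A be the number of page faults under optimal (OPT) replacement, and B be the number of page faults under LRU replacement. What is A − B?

-2

Under OPT: F F . F F . F . . F . . . . . . . . . F . . → 7 faults.
Under LRU: F F . F F . F . . F . . F . . . . F . F . . → 9 faults.
A − B = 7 − 9 = -2.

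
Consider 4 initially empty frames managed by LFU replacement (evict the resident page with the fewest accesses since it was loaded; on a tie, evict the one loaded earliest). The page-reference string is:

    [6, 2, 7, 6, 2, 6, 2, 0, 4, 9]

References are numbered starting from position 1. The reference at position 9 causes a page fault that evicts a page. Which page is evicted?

pos 1: 6: fault, frames (6)
pos 2: 2: fault, frames (6 2)
pos 3: 7: fault, frames (6 2 7)
pos 4: 6: hit
pos 5: 2: hit
pos 6: 6: hit
pos 7: 2: hit
pos 8: 0: fault, frames (6 2 7 0)
pos 9: 4: fault, evict 7, frames (6 2 0 4)
At position 9, page 7 is evicted.

7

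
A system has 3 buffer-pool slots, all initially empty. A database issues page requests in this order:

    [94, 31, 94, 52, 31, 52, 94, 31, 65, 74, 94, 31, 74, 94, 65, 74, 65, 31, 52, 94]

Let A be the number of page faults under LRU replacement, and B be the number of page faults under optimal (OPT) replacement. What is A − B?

3

Under LRU: F F . F . . . . F F F F . . F . . F F F → 11 faults.
Under OPT: F F . F . . . . F F . . . . F . . . F F → 8 faults.
A − B = 11 − 8 = 3.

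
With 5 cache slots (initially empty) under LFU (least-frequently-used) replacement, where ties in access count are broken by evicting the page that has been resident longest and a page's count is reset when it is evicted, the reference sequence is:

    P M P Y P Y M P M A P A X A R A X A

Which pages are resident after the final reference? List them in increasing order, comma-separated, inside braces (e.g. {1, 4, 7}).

{A, M, P, X, Y}

P → fault, frames (P)
M → fault, frames (P M)
P → hit
Y → fault, frames (P M Y)
P → hit
Y → hit
M → hit
P → hit
M → hit
A → fault, frames (P M Y A)
P → hit
A → hit
X → fault, frames (P M Y A X)
A → hit
R → fault, evict X, frames (P M Y A R)
A → hit
X → fault, evict R, frames (P M Y A X)
A → hit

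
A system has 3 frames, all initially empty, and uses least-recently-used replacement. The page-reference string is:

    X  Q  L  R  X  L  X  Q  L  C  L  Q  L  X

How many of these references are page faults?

X → fault, frames (X)
Q → fault, frames (X Q)
L → fault, frames (X Q L)
R → fault, evict X, frames (Q L R)
X → fault, evict Q, frames (L R X)
L → hit
X → hit
Q → fault, evict R, frames (L X Q)
L → hit
C → fault, evict X, frames (Q L C)
L → hit
Q → hit
L → hit
X → fault, evict C, frames (Q L X)
Page faults: 8.

8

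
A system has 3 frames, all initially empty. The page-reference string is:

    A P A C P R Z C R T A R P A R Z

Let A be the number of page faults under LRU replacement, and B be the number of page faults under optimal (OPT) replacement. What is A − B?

Under LRU: F F . F . F F F . F F . F . . F → 10 faults.
Under OPT: F F . F . F F . . F F . F . . F → 9 faults.
A − B = 10 − 9 = 1.

1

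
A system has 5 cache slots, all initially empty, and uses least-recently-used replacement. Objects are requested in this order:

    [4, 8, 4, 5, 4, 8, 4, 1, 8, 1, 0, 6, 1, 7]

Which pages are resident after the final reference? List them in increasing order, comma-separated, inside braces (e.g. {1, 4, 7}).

4 -> fault, frames [4]
8 -> fault, frames [4, 8]
4 -> hit
5 -> fault, frames [8, 4, 5]
4 -> hit
8 -> hit
4 -> hit
1 -> fault, frames [5, 8, 4, 1]
8 -> hit
1 -> hit
0 -> fault, frames [5, 4, 8, 1, 0]
6 -> fault, evict 5, frames [4, 8, 1, 0, 6]
1 -> hit
7 -> fault, evict 4, frames [8, 0, 6, 1, 7]

{0, 1, 6, 7, 8}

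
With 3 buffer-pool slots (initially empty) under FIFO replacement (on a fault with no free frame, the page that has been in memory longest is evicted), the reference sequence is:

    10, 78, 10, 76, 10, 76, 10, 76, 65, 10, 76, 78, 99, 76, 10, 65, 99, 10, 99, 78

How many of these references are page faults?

10 -> fault, frames {10}
78 -> fault, frames {10,78}
10 -> hit
76 -> fault, frames {10,78,76}
10 -> hit
76 -> hit
10 -> hit
76 -> hit
65 -> fault, evict 10, frames {78,76,65}
10 -> fault, evict 78, frames {76,65,10}
76 -> hit
78 -> fault, evict 76, frames {65,10,78}
99 -> fault, evict 65, frames {10,78,99}
76 -> fault, evict 10, frames {78,99,76}
10 -> fault, evict 78, frames {99,76,10}
65 -> fault, evict 99, frames {76,10,65}
99 -> fault, evict 76, frames {10,65,99}
10 -> hit
99 -> hit
78 -> fault, evict 10, frames {65,99,78}
Page faults: 12.

12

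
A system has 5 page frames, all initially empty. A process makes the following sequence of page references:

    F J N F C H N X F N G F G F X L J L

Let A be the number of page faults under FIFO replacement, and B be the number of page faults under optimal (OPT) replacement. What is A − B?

2

Under FIFO: F F F . F F . F F . F . . . . F F . → 10 faults.
Under OPT: F F F . F F . F . . F . . . . F . . → 8 faults.
A − B = 10 − 8 = 2.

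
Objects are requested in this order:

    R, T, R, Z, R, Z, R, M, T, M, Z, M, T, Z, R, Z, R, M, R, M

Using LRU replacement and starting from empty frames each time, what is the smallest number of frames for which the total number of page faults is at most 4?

4

f=1: 20 faults
f=2: 10 faults
f=3: 8 faults
f=4: 4 faults
Smallest f with faults ≤ 4 is 4.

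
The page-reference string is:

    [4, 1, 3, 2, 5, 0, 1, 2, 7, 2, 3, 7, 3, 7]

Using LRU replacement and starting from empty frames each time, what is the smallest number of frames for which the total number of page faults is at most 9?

4

f=1: 14 faults
f=2: 11 faults
f=3: 10 faults
f=4: 9 faults
f=5: 8 faults
f=6: 7 faults
f=7: 7 faults
Smallest f with faults ≤ 9 is 4.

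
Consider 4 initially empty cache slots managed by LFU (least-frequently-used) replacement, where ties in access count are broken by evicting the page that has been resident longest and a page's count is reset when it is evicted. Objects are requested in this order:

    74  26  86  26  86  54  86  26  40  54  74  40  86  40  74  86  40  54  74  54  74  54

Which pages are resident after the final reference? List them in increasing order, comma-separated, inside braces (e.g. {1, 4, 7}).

{26, 40, 54, 86}

74 → miss, frames {74}
26 → miss, frames {74,26}
86 → miss, frames {74,26,86}
26 → hit
86 → hit
54 → miss, frames {74,26,86,54}
86 → hit
26 → hit
40 → miss, evict 74, frames {26,86,54,40}
54 → hit
74 → miss, evict 40, frames {26,86,54,74}
40 → miss, evict 74, frames {26,86,54,40}
86 → hit
40 → hit
74 → miss, evict 54, frames {26,86,40,74}
86 → hit
40 → hit
54 → miss, evict 74, frames {26,86,40,54}
74 → miss, evict 54, frames {26,86,40,74}
54 → miss, evict 74, frames {26,86,40,54}
74 → miss, evict 54, frames {26,86,40,74}
54 → miss, evict 74, frames {26,86,40,54}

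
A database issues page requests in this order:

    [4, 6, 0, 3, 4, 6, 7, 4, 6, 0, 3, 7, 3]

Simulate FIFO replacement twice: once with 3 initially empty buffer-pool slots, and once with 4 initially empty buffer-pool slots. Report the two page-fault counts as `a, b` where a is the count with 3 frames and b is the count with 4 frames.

9, 10

3 frames: F F F F F F F . . F F . . → 9 faults.
4 frames: F F F F . . F F F F F F . → 10 faults.
10 > 9: adding a frame increased faults — Belady's anomaly.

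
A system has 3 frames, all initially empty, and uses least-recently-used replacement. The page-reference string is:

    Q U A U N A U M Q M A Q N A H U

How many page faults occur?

Q -> miss, frames (Q)
U -> miss, frames (Q U)
A -> miss, frames (Q U A)
U -> hit
N -> miss, evict Q, frames (A U N)
A -> hit
U -> hit
M -> miss, evict N, frames (A U M)
Q -> miss, evict A, frames (U M Q)
M -> hit
A -> miss, evict U, frames (Q M A)
Q -> hit
N -> miss, evict M, frames (A Q N)
A -> hit
H -> miss, evict Q, frames (N A H)
U -> miss, evict N, frames (A H U)
Page faults: 10.

10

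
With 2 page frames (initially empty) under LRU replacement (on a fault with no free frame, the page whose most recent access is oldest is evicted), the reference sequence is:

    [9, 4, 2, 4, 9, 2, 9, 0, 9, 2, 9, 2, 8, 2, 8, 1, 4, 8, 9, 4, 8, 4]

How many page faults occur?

9: miss, frames {9}
4: miss, frames {9,4}
2: miss, evict 9, frames {4,2}
4: hit
9: miss, evict 2, frames {4,9}
2: miss, evict 4, frames {9,2}
9: hit
0: miss, evict 2, frames {9,0}
9: hit
2: miss, evict 0, frames {9,2}
9: hit
2: hit
8: miss, evict 9, frames {2,8}
2: hit
8: hit
1: miss, evict 2, frames {8,1}
4: miss, evict 8, frames {1,4}
8: miss, evict 1, frames {4,8}
9: miss, evict 4, frames {8,9}
4: miss, evict 8, frames {9,4}
8: miss, evict 9, frames {4,8}
4: hit
Page faults: 14.

14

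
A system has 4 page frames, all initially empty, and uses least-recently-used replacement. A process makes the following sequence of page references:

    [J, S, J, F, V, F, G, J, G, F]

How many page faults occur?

5

J: miss, frames {J}
S: miss, frames {J,S}
J: hit
F: miss, frames {S,J,F}
V: miss, frames {S,J,F,V}
F: hit
G: miss, evict S, frames {J,V,F,G}
J: hit
G: hit
F: hit
Page faults: 5.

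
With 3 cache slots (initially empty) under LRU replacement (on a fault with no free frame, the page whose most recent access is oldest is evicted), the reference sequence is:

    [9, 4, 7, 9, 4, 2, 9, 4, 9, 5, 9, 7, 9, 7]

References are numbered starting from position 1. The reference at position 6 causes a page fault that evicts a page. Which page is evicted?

7

pos 1: 9: fault, frames [9]
pos 2: 4: fault, frames [9, 4]
pos 3: 7: fault, frames [9, 4, 7]
pos 4: 9: hit
pos 5: 4: hit
pos 6: 2: fault, evict 7, frames [9, 4, 2]
At position 6, page 7 is evicted.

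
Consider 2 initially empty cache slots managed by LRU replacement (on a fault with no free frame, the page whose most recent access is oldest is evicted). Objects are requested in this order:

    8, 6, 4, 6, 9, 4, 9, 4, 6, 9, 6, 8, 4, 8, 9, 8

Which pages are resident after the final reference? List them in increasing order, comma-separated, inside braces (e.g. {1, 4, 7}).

{8, 9}

8 -> miss, frames [8]
6 -> miss, frames [8, 6]
4 -> miss, evict 8, frames [6, 4]
6 -> hit
9 -> miss, evict 4, frames [6, 9]
4 -> miss, evict 6, frames [9, 4]
9 -> hit
4 -> hit
6 -> miss, evict 9, frames [4, 6]
9 -> miss, evict 4, frames [6, 9]
6 -> hit
8 -> miss, evict 9, frames [6, 8]
4 -> miss, evict 6, frames [8, 4]
8 -> hit
9 -> miss, evict 4, frames [8, 9]
8 -> hit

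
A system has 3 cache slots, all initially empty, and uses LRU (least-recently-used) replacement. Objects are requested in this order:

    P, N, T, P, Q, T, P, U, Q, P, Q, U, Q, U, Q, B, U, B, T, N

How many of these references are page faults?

9

P: miss, frames (P)
N: miss, frames (P N)
T: miss, frames (P N T)
P: hit
Q: miss, evict N, frames (T P Q)
T: hit
P: hit
U: miss, evict Q, frames (T P U)
Q: miss, evict T, frames (P U Q)
P: hit
Q: hit
U: hit
Q: hit
U: hit
Q: hit
B: miss, evict P, frames (U Q B)
U: hit
B: hit
T: miss, evict Q, frames (U B T)
N: miss, evict U, frames (B T N)
Page faults: 9.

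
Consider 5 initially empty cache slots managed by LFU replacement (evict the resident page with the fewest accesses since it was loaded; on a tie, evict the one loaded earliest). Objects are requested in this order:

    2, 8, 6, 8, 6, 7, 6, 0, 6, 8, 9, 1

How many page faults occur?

7

2 → fault, frames {2}
8 → fault, frames {2,8}
6 → fault, frames {2,8,6}
8 → hit
6 → hit
7 → fault, frames {2,8,6,7}
6 → hit
0 → fault, frames {2,8,6,7,0}
6 → hit
8 → hit
9 → fault, evict 2, frames {8,6,7,0,9}
1 → fault, evict 7, frames {8,6,0,9,1}
Page faults: 7.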